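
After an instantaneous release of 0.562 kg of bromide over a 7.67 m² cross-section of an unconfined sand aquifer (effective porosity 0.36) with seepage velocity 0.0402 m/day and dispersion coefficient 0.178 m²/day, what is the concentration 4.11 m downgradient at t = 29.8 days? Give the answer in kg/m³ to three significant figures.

0.0167 kg/m³

For an instantaneous plane source, C(x,t) = M/(n_e·A·√(4πDt)) · exp(−(x−vt)²/(4Dt)), with n_e·A the pore (flow) area.
Plume center vt = 0.0402 × 29.8 = 1.19796 m, so the well at 4.11 m is 2.91204 m downgradient of the peak.
√(4πDt) = 8.164 m, giving peak height M/(n_e·A·√(4πDt)) = 0.562/(0.36 × 7.67 × 8.164) = 0.02493 kg/m³.
(x−vt)²/(4Dt) = (2.91204)²/(4 × 0.178 × 29.8) = 0.3997; exp(−0.3997) = 0.6705.
C = 0.02493 × 0.6705 = 0.0167 kg/m³.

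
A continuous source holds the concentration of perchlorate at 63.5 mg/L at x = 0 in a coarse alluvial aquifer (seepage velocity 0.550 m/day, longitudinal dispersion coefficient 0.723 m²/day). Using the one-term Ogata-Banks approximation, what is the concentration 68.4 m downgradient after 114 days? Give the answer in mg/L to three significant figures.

For a continuous step input, C/C₀ ≈ ½·erfc((x−vt)/(2√(Dt))).
vt = 0.550 × 114 = 62.7 m and 2√(Dt) = 2√(0.723 × 114) = 18.16 m.
Argument (x−vt)/(2√(Dt)) = (68.4 − 62.7)/18.16 = 0.3139; ½·erfc(0.3139) = 0.3285.
C = 63.5 × 0.3285 = 20.9 mg/L.

20.9 mg/L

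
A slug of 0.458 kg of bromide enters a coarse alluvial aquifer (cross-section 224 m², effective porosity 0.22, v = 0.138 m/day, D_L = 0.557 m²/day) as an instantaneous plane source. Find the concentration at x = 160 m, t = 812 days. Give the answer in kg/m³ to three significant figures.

For an instantaneous plane source, C(x,t) = M/(n_e·A·√(4πDt)) · exp(−(x−vt)²/(4Dt)), with n_e·A the pore (flow) area.
Plume center vt = 0.138 × 812 = 112.056 m, so the well at 160 m is 47.944 m downgradient of the peak.
√(4πDt) = 75.39 m, giving peak height M/(n_e·A·√(4πDt)) = 0.458/(0.22 × 224 × 75.39) = 0.0001233 kg/m³.
(x−vt)²/(4Dt) = (47.944)²/(4 × 0.557 × 812) = 1.271; exp(−1.271) = 0.2806.
C = 0.0001233 × 0.2806 = 3.46e-05 kg/m³.

3.46e-05 kg/m³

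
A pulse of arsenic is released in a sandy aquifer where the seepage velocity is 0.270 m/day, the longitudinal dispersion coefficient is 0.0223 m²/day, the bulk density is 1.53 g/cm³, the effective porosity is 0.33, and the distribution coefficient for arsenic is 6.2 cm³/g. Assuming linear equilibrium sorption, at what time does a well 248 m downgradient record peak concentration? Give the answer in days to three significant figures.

Retardation factor R = 1 + ρ_b·K_d/n = 1 + 1.53 × 6.2/0.33 = 29.75.
Sorption retards both mechanisms: v_R = v/R = 0.009076 m/day, D_R = D/R = 0.0007496 m²/day.
Peak time from v_R²t² + 2D_R t − x² = 0: t = (√(D_R² + v_R²x²) − D_R)/v_R².
√(D_R² + v_R²x²) = √(0.0007496² + 0.009076² × 248²) = 2.251; v_R² = 8.237e-05.
t = (2.251 − 0.0007496)/8.237e-05 = 27300 days.

27300 days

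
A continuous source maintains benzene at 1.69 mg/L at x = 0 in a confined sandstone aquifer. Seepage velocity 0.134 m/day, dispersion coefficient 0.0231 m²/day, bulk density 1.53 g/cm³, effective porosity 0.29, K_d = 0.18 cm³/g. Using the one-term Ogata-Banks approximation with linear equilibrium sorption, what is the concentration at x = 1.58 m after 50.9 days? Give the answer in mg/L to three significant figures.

1.62 mg/L

Retardation factor R = 1 + ρ_b·K_d/n = 1 + 1.53 × 0.18/0.29 = 1.950.
Sorption retards both mechanisms: v_R = v/R = 0.06872 m/day, D_R = D/R = 0.01185 m²/day.
v_R·t = 0.06872 × 50.9 = 3.497848 m; 2√(D_R t) = 1.553 m; argument = (1.58 − 3.497848)/1.553 = -1.235.
C = C₀ × ½·erfc(-1.235) = 1.69 × 0.9596 = 1.62 mg/L.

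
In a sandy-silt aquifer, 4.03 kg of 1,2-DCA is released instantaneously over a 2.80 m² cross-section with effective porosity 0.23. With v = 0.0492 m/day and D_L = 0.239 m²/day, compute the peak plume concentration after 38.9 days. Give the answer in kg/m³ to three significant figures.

The peak of an instantaneous 1D plume sits at x = vt; there the Gaussian factor is 1 and C_max = M/(n_e·A·√(4πDt)), where n_e·A is the pore area the mass is dissolved in.
√(4πDt) = √(4π × 0.239 × 38.9) = 10.81 m, so C_max = 4.03/(0.23 × 2.80 × 10.81) = 0.579 kg/m³.

0.579 kg/m³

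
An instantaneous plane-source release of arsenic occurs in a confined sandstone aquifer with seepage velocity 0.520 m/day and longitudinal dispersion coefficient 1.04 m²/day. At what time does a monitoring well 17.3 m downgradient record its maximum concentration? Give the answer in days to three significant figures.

29.6 days

For the 1D instantaneous-source solution, setting ∂C/∂t = 0 at fixed x gives v²t² + 2Dt − x² = 0, so t = (√(D² + v²x²) − D)/v².
√(D² + v²x²) = √(1.04² + 0.520² × 17.3²) = 9.056; v² = 0.2704.
t = (9.056 − 1.04)/0.2704 = 29.6 days (vs. the pure-advection estimate x/v = 33.3 d).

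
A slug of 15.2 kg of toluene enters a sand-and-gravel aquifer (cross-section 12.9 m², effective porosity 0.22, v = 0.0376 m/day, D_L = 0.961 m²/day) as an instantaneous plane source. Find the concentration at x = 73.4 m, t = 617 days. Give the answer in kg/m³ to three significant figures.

For an instantaneous plane source, C(x,t) = M/(n_e·A·√(4πDt)) · exp(−(x−vt)²/(4Dt)), with n_e·A the pore (flow) area.
Plume center vt = 0.0376 × 617 = 23.1992 m, so the well at 73.4 m is 50.2008 m downgradient of the peak.
√(4πDt) = 86.32 m, giving peak height M/(n_e·A·√(4πDt)) = 15.2/(0.22 × 12.9 × 86.32) = 0.06205 kg/m³.
(x−vt)²/(4Dt) = (50.2008)²/(4 × 0.961 × 617) = 1.063; exp(−1.063) = 0.3454.
C = 0.06205 × 0.3454 = 0.0214 kg/m³.

0.0214 kg/m³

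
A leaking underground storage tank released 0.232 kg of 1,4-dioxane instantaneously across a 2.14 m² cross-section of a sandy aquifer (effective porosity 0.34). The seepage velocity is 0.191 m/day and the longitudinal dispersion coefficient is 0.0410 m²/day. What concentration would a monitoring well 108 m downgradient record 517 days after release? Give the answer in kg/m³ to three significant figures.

0.00712 kg/m³

For an instantaneous plane source, C(x,t) = M/(n_e·A·√(4πDt)) · exp(−(x−vt)²/(4Dt)), with n_e·A the pore (flow) area.
Plume center vt = 0.191 × 517 = 98.747 m, so the well at 108 m is 9.253 m downgradient of the peak.
√(4πDt) = 16.32 m, giving peak height M/(n_e·A·√(4πDt)) = 0.232/(0.34 × 2.14 × 16.32) = 0.01954 kg/m³.
(x−vt)²/(4Dt) = (9.253)²/(4 × 0.0410 × 517) = 1.010; exp(−1.010) = 0.3642.
C = 0.01954 × 0.3642 = 0.00712 kg/m³.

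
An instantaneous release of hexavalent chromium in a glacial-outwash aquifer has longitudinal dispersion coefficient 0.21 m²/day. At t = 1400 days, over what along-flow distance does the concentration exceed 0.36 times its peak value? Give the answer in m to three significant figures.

69.3 m

The plume is Gaussian with σ = √(2Dt) = √(2 × 0.21 × 1400) = 24.25 m.
C/C_peak = exp(−Δx²/(2σ²)) = 0.36 ⇒ Δx = σ·√(−2 ln 0.36) = 24.25 × 1.429 = 34.65 m.
Width = 2Δx = 69.3 m.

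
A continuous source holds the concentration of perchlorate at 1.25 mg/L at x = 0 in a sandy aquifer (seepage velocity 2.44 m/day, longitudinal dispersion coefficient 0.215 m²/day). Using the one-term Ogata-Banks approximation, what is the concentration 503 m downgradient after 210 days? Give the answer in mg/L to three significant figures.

For a continuous step input, C/C₀ ≈ ½·erfc((x−vt)/(2√(Dt))).
vt = 2.44 × 210 = 512.4 m and 2√(Dt) = 2√(0.215 × 210) = 13.44 m.
Argument (x−vt)/(2√(Dt)) = (503 − 512.4)/13.44 = -0.6994; ½·erfc(-0.6994) = 0.8387.
C = 1.25 × 0.8387 = 1.05 mg/L.

1.05 mg/L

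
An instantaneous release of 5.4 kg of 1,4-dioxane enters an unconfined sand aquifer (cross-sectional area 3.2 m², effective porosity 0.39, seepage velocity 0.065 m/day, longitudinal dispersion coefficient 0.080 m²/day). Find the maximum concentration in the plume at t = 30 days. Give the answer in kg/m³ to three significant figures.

0.788 kg/m³

The peak of an instantaneous 1D plume sits at x = vt; there the Gaussian factor is 1 and C_max = M/(n_e·A·√(4πDt)), where n_e·A is the pore area the mass is dissolved in.
√(4πDt) = √(4π × 0.080 × 30) = 5.492 m, so C_max = 5.4/(0.39 × 3.2 × 5.492) = 0.788 kg/m³.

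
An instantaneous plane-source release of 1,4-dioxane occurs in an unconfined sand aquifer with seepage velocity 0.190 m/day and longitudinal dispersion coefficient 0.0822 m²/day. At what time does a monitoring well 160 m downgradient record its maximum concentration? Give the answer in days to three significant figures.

840 days

For the 1D instantaneous-source solution, setting ∂C/∂t = 0 at fixed x gives v²t² + 2Dt − x² = 0, so t = (√(D² + v²x²) − D)/v².
√(D² + v²x²) = √(0.0822² + 0.190² × 160²) = 30.40; v² = 0.0361.
t = (30.40 − 0.0822)/0.0361 = 840 days (vs. the pure-advection estimate x/v = 842 d).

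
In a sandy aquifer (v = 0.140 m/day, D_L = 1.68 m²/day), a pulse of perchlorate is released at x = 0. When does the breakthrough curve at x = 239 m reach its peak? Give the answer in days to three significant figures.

For the 1D instantaneous-source solution, setting ∂C/∂t = 0 at fixed x gives v²t² + 2Dt − x² = 0, so t = (√(D² + v²x²) − D)/v².
√(D² + v²x²) = √(1.68² + 0.140² × 239²) = 33.50; v² = 0.0196.
t = (33.50 − 1.68)/0.0196 = 1620 days (vs. the pure-advection estimate x/v = 1710 d).

1620 days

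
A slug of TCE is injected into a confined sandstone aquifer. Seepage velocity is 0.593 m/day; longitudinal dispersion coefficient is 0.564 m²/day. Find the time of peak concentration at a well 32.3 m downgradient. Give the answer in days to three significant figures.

52.9 days

For the 1D instantaneous-source solution, setting ∂C/∂t = 0 at fixed x gives v²t² + 2Dt − x² = 0, so t = (√(D² + v²x²) − D)/v².
√(D² + v²x²) = √(0.564² + 0.593² × 32.3²) = 19.16; v² = 0.351649.
t = (19.16 − 0.564)/0.351649 = 52.9 days (vs. the pure-advection estimate x/v = 54.5 d).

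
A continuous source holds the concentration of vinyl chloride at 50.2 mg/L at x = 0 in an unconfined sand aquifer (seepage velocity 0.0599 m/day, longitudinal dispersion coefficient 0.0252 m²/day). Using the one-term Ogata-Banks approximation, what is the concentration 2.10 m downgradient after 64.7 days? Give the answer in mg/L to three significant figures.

For a continuous step input, C/C₀ ≈ ½·erfc((x−vt)/(2√(Dt))).
vt = 0.0599 × 64.7 = 3.87553 m and 2√(Dt) = 2√(0.0252 × 64.7) = 2.554 m.
Argument (x−vt)/(2√(Dt)) = (2.10 − 3.87553)/2.554 = -0.6952; ½·erfc(-0.6952) = 0.8372.
C = 50.2 × 0.8372 = 42.0 mg/L.

42.0 mg/L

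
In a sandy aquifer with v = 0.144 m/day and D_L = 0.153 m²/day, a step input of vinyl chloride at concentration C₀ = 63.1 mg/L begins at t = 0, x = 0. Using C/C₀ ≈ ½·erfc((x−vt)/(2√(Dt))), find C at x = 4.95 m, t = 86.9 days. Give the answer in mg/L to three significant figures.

For a continuous step input, C/C₀ ≈ ½·erfc((x−vt)/(2√(Dt))).
vt = 0.144 × 86.9 = 12.5136 m and 2√(Dt) = 2√(0.153 × 86.9) = 7.293 m.
Argument (x−vt)/(2√(Dt)) = (4.95 − 12.5136)/7.293 = -1.037; ½·erfc(-1.037) = 0.9287.
C = 63.1 × 0.9287 = 58.6 mg/L.

58.6 mg/L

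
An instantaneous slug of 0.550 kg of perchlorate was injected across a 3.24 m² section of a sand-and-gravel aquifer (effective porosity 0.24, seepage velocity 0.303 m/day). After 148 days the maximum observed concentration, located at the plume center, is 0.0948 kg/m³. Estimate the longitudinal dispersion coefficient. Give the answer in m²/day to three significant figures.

0.0299 m²/day

At the plume center C_max = M/(n_e·A·√(4πDt)), so D = M²/(4πt·(n_e·A·C_max)²).
n_e·A·C_max = 0.24 × 3.24 × 0.0948 = 0.07372 kg/m.
D = 0.550²/(4π × 148 × 0.07372²) = 0.0299 m²/day.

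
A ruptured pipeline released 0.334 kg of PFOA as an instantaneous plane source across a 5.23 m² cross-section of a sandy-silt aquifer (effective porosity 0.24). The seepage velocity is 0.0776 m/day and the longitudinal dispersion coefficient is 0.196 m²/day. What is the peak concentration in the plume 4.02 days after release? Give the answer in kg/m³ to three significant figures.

0.0846 kg/m³

The peak of an instantaneous 1D plume sits at x = vt; there the Gaussian factor is 1 and C_max = M/(n_e·A·√(4πDt)), where n_e·A is the pore area the mass is dissolved in.
√(4πDt) = √(4π × 0.196 × 4.02) = 3.147 m, so C_max = 0.334/(0.24 × 5.23 × 3.147) = 0.0846 kg/m³.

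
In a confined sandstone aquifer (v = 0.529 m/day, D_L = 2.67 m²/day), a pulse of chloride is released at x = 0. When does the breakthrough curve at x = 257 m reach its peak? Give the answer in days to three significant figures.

For the 1D instantaneous-source solution, setting ∂C/∂t = 0 at fixed x gives v²t² + 2Dt − x² = 0, so t = (√(D² + v²x²) − D)/v².
√(D² + v²x²) = √(2.67² + 0.529² × 257²) = 136.0; v² = 0.279841.
t = (136.0 − 2.67)/0.279841 = 476 days (vs. the pure-advection estimate x/v = 486 d).

476 days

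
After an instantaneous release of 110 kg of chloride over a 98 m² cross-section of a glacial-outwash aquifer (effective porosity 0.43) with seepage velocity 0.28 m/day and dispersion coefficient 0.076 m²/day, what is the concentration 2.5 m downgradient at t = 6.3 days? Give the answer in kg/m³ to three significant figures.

For an instantaneous plane source, C(x,t) = M/(n_e·A·√(4πDt)) · exp(−(x−vt)²/(4Dt)), with n_e·A the pore (flow) area.
Plume center vt = 0.28 × 6.3 = 1.764 m, so the well at 2.5 m is 0.736 m downgradient of the peak.
√(4πDt) = 2.453 m, giving peak height M/(n_e·A·√(4πDt)) = 110/(0.43 × 98 × 2.453) = 1.064 kg/m³.
(x−vt)²/(4Dt) = (0.736)²/(4 × 0.076 × 6.3) = 0.2828; exp(−0.2828) = 0.7537.
C = 1.064 × 0.7537 = 0.802 kg/m³.

0.802 kg/m³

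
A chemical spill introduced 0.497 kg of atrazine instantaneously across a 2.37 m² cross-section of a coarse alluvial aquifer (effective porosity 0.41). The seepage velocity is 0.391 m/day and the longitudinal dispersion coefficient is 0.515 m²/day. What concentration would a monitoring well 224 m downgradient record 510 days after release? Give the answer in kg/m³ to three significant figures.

0.00501 kg/m³

For an instantaneous plane source, C(x,t) = M/(n_e·A·√(4πDt)) · exp(−(x−vt)²/(4Dt)), with n_e·A the pore (flow) area.
Plume center vt = 0.391 × 510 = 199.41 m, so the well at 224 m is 24.59 m downgradient of the peak.
√(4πDt) = 57.45 m, giving peak height M/(n_e·A·√(4πDt)) = 0.497/(0.41 × 2.37 × 57.45) = 0.008903 kg/m³.
(x−vt)²/(4Dt) = (24.59)²/(4 × 0.515 × 510) = 0.5755; exp(−0.5755) = 0.5624.
C = 0.008903 × 0.5624 = 0.00501 kg/m³.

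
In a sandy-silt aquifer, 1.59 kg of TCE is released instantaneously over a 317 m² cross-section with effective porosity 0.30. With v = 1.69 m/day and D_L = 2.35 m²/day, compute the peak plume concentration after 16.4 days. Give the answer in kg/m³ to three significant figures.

The peak of an instantaneous 1D plume sits at x = vt; there the Gaussian factor is 1 and C_max = M/(n_e·A·√(4πDt)), where n_e·A is the pore area the mass is dissolved in.
√(4πDt) = √(4π × 2.35 × 16.4) = 22.01 m, so C_max = 1.59/(0.30 × 317 × 22.01) = 0.000760 kg/m³.

0.000760 kg/m³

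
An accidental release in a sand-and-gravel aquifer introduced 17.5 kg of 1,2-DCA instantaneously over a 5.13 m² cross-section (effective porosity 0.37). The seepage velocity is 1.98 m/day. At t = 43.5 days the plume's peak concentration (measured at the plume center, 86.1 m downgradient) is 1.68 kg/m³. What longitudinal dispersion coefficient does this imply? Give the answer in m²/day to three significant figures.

At the plume center C_max = M/(n_e·A·√(4πDt)), so D = M²/(4πt·(n_e·A·C_max)²).
n_e·A·C_max = 0.37 × 5.13 × 1.68 = 3.189 kg/m.
D = 17.5²/(4π × 43.5 × 3.189²) = 0.0551 m²/day.

0.0551 m²/day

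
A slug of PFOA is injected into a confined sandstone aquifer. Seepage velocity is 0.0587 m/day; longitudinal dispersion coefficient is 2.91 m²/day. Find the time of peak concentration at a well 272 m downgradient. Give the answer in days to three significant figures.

3870 days

For the 1D instantaneous-source solution, setting ∂C/∂t = 0 at fixed x gives v²t² + 2Dt − x² = 0, so t = (√(D² + v²x²) − D)/v².
√(D² + v²x²) = √(2.91² + 0.0587² × 272²) = 16.23; v² = 0.00344569.
t = (16.23 − 2.91)/0.00344569 = 3870 days (vs. the pure-advection estimate x/v = 4630 d).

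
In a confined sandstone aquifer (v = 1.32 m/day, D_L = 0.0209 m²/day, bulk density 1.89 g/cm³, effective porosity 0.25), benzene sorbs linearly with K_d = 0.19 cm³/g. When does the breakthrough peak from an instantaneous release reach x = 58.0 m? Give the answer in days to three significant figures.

Retardation factor R = 1 + ρ_b·K_d/n = 1 + 1.89 × 0.19/0.25 = 2.436.
Sorption retards both mechanisms: v_R = v/R = 0.5419 m/day, D_R = D/R = 0.008580 m²/day.
Peak time from v_R²t² + 2D_R t − x² = 0: t = (√(D_R² + v_R²x²) − D_R)/v_R².
√(D_R² + v_R²x²) = √(0.008580² + 0.5419² × 58.0²) = 31.43; v_R² = 0.2937.
t = (31.43 − 0.008580)/0.2937 = 107 days.

107 days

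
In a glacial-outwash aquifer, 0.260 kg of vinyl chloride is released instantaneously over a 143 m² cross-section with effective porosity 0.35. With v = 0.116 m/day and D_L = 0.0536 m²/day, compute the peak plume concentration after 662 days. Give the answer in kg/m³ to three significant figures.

0.000246 kg/m³

The peak of an instantaneous 1D plume sits at x = vt; there the Gaussian factor is 1 and C_max = M/(n_e·A·√(4πDt)), where n_e·A is the pore area the mass is dissolved in.
√(4πDt) = √(4π × 0.0536 × 662) = 21.12 m, so C_max = 0.260/(0.35 × 143 × 21.12) = 0.000246 kg/m³.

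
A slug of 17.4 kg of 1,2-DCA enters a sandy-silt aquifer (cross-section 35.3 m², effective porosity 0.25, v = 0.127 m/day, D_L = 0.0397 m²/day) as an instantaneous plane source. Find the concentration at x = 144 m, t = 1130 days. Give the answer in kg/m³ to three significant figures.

For an instantaneous plane source, C(x,t) = M/(n_e·A·√(4πDt)) · exp(−(x−vt)²/(4Dt)), with n_e·A the pore (flow) area.
Plume center vt = 0.127 × 1130 = 143.51 m, so the well at 144 m is 0.49 m downgradient of the peak.
√(4πDt) = 23.74 m, giving peak height M/(n_e·A·√(4πDt)) = 17.4/(0.25 × 35.3 × 23.74) = 0.08305 kg/m³.
(x−vt)²/(4Dt) = (0.49)²/(4 × 0.0397 × 1130) = 0.001338; exp(−0.001338) = 0.9987.
C = 0.08305 × 0.9987 = 0.0829 kg/m³.

0.0829 kg/m³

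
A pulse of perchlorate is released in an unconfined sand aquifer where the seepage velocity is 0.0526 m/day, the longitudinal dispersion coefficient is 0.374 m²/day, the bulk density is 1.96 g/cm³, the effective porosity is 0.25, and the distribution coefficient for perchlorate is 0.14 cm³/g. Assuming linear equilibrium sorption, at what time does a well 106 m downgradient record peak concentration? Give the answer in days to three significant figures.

3950 days

Retardation factor R = 1 + ρ_b·K_d/n = 1 + 1.96 × 0.14/0.25 = 2.098.
Sorption retards both mechanisms: v_R = v/R = 0.02507 m/day, D_R = D/R = 0.1783 m²/day.
Peak time from v_R²t² + 2D_R t − x² = 0: t = (√(D_R² + v_R²x²) − D_R)/v_R².
√(D_R² + v_R²x²) = √(0.1783² + 0.02507² × 106²) = 2.663; v_R² = 0.0006285.
t = (2.663 − 0.1783)/0.0006285 = 3950 days.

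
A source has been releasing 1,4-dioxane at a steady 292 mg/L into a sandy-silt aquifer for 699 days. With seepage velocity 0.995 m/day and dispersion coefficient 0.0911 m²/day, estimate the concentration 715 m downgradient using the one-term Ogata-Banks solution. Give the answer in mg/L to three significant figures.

For a continuous step input, C/C₀ ≈ ½·erfc((x−vt)/(2√(Dt))).
vt = 0.995 × 699 = 695.505 m and 2√(Dt) = 2√(0.0911 × 699) = 15.96 m.
Argument (x−vt)/(2√(Dt)) = (715 − 695.505)/15.96 = 1.221; ½·erfc(1.221) = 0.04211.
C = 292 × 0.04211 = 12.3 mg/L.

12.3 mg/L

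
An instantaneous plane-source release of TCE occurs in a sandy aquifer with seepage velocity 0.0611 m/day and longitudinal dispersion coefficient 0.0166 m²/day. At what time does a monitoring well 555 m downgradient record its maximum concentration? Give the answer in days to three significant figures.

9080 days

For the 1D instantaneous-source solution, setting ∂C/∂t = 0 at fixed x gives v²t² + 2Dt − x² = 0, so t = (√(D² + v²x²) − D)/v².
√(D² + v²x²) = √(0.0166² + 0.0611² × 555²) = 33.91; v² = 0.00373321.
t = (33.91 − 0.0166)/0.00373321 = 9080 days (vs. the pure-advection estimate x/v = 9080 d).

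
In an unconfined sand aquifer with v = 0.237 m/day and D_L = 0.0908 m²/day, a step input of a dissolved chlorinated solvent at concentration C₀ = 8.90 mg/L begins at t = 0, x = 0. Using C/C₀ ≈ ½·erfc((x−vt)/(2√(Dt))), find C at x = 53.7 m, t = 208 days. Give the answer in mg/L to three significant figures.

For a continuous step input, C/C₀ ≈ ½·erfc((x−vt)/(2√(Dt))).
vt = 0.237 × 208 = 49.296 m and 2√(Dt) = 2√(0.0908 × 208) = 8.692 m.
Argument (x−vt)/(2√(Dt)) = (53.7 − 49.296)/8.692 = 0.5067; ½·erfc(0.5067) = 0.2368.
C = 8.90 × 0.2368 = 2.11 mg/L.

2.11 mg/L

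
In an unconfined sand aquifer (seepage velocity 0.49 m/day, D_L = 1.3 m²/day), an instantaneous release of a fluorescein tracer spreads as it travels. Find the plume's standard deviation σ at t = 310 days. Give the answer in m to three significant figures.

Dispersive spreading gives a Gaussian with σ² = 2Dt; advection only shifts the center.
σ = √(2 × 1.3 × 310) = 28.4 m.

28.4 m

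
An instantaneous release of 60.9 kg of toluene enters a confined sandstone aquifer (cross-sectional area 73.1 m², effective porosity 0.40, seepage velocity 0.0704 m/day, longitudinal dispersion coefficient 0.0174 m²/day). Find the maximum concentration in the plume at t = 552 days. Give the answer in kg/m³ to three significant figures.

The peak of an instantaneous 1D plume sits at x = vt; there the Gaussian factor is 1 and C_max = M/(n_e·A·√(4πDt)), where n_e·A is the pore area the mass is dissolved in.
√(4πDt) = √(4π × 0.0174 × 552) = 10.99 m, so C_max = 60.9/(0.40 × 73.1 × 10.99) = 0.190 kg/m³.

0.190 kg/m³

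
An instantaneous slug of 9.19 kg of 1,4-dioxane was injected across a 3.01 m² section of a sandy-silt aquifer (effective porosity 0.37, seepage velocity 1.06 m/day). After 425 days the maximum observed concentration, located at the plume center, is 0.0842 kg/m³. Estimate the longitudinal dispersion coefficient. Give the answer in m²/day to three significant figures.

1.80 m²/day

At the plume center C_max = M/(n_e·A·√(4πDt)), so D = M²/(4πt·(n_e·A·C_max)²).
n_e·A·C_max = 0.37 × 3.01 × 0.0842 = 0.09377 kg/m.
D = 9.19²/(4π × 425 × 0.09377²) = 1.80 m²/day.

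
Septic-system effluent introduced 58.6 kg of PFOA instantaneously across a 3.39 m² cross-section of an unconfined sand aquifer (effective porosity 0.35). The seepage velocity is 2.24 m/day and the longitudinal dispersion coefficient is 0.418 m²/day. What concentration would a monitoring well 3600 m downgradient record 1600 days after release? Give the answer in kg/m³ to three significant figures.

0.490 kg/m³

For an instantaneous plane source, C(x,t) = M/(n_e·A·√(4πDt)) · exp(−(x−vt)²/(4Dt)), with n_e·A the pore (flow) area.
Plume center vt = 2.24 × 1600 = 3584 m, so the well at 3600 m is 16 m downgradient of the peak.
√(4πDt) = 91.68 m, giving peak height M/(n_e·A·√(4πDt)) = 58.6/(0.35 × 3.39 × 91.68) = 0.5387 kg/m³.
(x−vt)²/(4Dt) = (16)²/(4 × 0.418 × 1600) = 0.09569; exp(−0.09569) = 0.9087.
C = 0.5387 × 0.9087 = 0.490 kg/m³.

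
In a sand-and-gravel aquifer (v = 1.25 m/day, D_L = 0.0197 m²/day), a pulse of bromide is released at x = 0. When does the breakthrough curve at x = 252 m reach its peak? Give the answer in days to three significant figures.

202 days

For the 1D instantaneous-source solution, setting ∂C/∂t = 0 at fixed x gives v²t² + 2Dt − x² = 0, so t = (√(D² + v²x²) − D)/v².
√(D² + v²x²) = √(0.0197² + 1.25² × 252²) = 315.0; v² = 1.5625.
t = (315.0 − 0.0197)/1.5625 = 202 days (vs. the pure-advection estimate x/v = 202 d).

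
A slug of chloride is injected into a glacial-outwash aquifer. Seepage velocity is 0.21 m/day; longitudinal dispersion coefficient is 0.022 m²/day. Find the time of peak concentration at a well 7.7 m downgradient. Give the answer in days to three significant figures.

For the 1D instantaneous-source solution, setting ∂C/∂t = 0 at fixed x gives v²t² + 2Dt − x² = 0, so t = (√(D² + v²x²) − D)/v².
√(D² + v²x²) = √(0.022² + 0.21² × 7.7²) = 1.617; v² = 0.0441.
t = (1.617 − 0.022)/0.0441 = 36.2 days (vs. the pure-advection estimate x/v = 36.7 d).

36.2 days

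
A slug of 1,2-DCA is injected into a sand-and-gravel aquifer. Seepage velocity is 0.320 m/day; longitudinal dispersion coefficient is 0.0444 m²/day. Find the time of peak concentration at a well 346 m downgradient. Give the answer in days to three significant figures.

1080 days

For the 1D instantaneous-source solution, setting ∂C/∂t = 0 at fixed x gives v²t² + 2Dt − x² = 0, so t = (√(D² + v²x²) − D)/v².
√(D² + v²x²) = √(0.0444² + 0.320² × 346²) = 110.7; v² = 0.1024.
t = (110.7 − 0.0444)/0.1024 = 1080 days (vs. the pure-advection estimate x/v = 1080 d).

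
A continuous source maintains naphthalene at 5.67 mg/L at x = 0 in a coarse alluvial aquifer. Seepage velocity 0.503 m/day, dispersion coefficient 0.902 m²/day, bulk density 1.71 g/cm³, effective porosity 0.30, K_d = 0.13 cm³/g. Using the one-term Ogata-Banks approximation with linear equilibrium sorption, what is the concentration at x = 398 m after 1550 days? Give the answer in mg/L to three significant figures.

5.06 mg/L

Retardation factor R = 1 + ρ_b·K_d/n = 1 + 1.71 × 0.13/0.30 = 1.741.
Sorption retards both mechanisms: v_R = v/R = 0.2889 m/day, D_R = D/R = 0.5181 m²/day.
v_R·t = 0.2889 × 1550 = 447.795 m; 2√(D_R t) = 56.68 m; argument = (398 − 447.795)/56.68 = -0.8785.
C = C₀ × ½·erfc(-0.8785) = 5.67 × 0.8930 = 5.06 mg/L.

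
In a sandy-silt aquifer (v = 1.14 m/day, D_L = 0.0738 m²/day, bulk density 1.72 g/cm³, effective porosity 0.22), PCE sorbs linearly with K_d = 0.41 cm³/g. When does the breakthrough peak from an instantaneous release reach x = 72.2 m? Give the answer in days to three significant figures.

266 days

Retardation factor R = 1 + ρ_b·K_d/n = 1 + 1.72 × 0.41/0.22 = 4.205.
Sorption retards both mechanisms: v_R = v/R = 0.2711 m/day, D_R = D/R = 0.01755 m²/day.
Peak time from v_R²t² + 2D_R t − x² = 0: t = (√(D_R² + v_R²x²) − D_R)/v_R².
√(D_R² + v_R²x²) = √(0.01755² + 0.2711² × 72.2²) = 19.57; v_R² = 0.07350.
t = (19.57 − 0.01755)/0.07350 = 266 days.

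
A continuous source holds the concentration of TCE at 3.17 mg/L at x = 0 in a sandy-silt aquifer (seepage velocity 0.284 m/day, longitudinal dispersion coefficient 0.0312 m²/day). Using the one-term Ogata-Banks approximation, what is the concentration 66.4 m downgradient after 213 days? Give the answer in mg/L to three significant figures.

0.167 mg/L

For a continuous step input, C/C₀ ≈ ½·erfc((x−vt)/(2√(Dt))).
vt = 0.284 × 213 = 60.492 m and 2√(Dt) = 2√(0.0312 × 213) = 5.156 m.
Argument (x−vt)/(2√(Dt)) = (66.4 − 60.492)/5.156 = 1.146; ½·erfc(1.146) = 0.05254.
C = 3.17 × 0.05254 = 0.167 mg/L.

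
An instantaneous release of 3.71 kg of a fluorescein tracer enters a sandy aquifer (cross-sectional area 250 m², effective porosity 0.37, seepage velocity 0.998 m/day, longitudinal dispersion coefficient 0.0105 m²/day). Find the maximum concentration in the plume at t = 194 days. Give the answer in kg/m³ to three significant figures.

The peak of an instantaneous 1D plume sits at x = vt; there the Gaussian factor is 1 and C_max = M/(n_e·A·√(4πDt)), where n_e·A is the pore area the mass is dissolved in.
√(4πDt) = √(4π × 0.0105 × 194) = 5.059 m, so C_max = 3.71/(0.37 × 250 × 5.059) = 0.00793 kg/m³.

0.00793 kg/m³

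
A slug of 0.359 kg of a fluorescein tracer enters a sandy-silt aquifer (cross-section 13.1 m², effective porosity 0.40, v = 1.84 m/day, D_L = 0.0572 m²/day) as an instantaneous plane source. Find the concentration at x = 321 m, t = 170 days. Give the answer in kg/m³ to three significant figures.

For an instantaneous plane source, C(x,t) = M/(n_e·A·√(4πDt)) · exp(−(x−vt)²/(4Dt)), with n_e·A the pore (flow) area.
Plume center vt = 1.84 × 170 = 312.8 m, so the well at 321 m is 8.2 m downgradient of the peak.
√(4πDt) = 11.05 m, giving peak height M/(n_e·A·√(4πDt)) = 0.359/(0.40 × 13.1 × 11.05) = 0.006200 kg/m³.
(x−vt)²/(4Dt) = (8.2)²/(4 × 0.0572 × 170) = 1.729; exp(−1.729) = 0.1775.
C = 0.006200 × 0.1775 = 0.00110 kg/m³.

0.00110 kg/m³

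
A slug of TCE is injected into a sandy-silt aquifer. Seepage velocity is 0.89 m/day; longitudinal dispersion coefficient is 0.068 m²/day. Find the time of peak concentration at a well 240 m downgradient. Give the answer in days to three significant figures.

For the 1D instantaneous-source solution, setting ∂C/∂t = 0 at fixed x gives v²t² + 2Dt − x² = 0, so t = (√(D² + v²x²) − D)/v².
√(D² + v²x²) = √(0.068² + 0.89² × 240²) = 213.6; v² = 0.7921.
t = (213.6 − 0.068)/0.7921 = 270 days (vs. the pure-advection estimate x/v = 270 d).

270 days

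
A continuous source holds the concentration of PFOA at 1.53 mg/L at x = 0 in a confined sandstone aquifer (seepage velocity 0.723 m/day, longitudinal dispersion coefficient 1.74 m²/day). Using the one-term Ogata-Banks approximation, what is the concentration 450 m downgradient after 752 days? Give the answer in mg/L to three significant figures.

For a continuous step input, C/C₀ ≈ ½·erfc((x−vt)/(2√(Dt))).
vt = 0.723 × 752 = 543.696 m and 2√(Dt) = 2√(1.74 × 752) = 72.35 m.
Argument (x−vt)/(2√(Dt)) = (450 − 543.696)/72.35 = -1.295; ½·erfc(-1.295) = 0.9665.
C = 1.53 × 0.9665 = 1.48 mg/L.

1.48 mg/L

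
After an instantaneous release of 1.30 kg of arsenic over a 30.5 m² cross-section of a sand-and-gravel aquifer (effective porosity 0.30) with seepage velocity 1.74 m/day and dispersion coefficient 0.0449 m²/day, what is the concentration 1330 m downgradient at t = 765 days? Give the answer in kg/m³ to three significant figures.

0.00678 kg/m³

For an instantaneous plane source, C(x,t) = M/(n_e·A·√(4πDt)) · exp(−(x−vt)²/(4Dt)), with n_e·A the pore (flow) area.
Plume center vt = 1.74 × 765 = 1331.1 m, so the well at 1330 m is 1.1 m upgradient of the peak.
√(4πDt) = 20.78 m, giving peak height M/(n_e·A·√(4πDt)) = 1.30/(0.30 × 30.5 × 20.78) = 0.006837 kg/m³.
(x−vt)²/(4Dt) = (-1.1)²/(4 × 0.0449 × 765) = 0.008807; exp(−0.008807) = 0.9912.
C = 0.006837 × 0.9912 = 0.00678 kg/m³.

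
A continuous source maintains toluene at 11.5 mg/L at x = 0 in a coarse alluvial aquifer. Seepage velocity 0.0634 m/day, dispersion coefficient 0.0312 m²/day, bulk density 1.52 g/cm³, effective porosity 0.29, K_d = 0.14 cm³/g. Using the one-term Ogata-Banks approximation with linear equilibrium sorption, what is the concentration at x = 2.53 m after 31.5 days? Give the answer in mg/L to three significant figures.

1.12 mg/L

Retardation factor R = 1 + ρ_b·K_d/n = 1 + 1.52 × 0.14/0.29 = 1.734.
Sorption retards both mechanisms: v_R = v/R = 0.03656 m/day, D_R = D/R = 0.01799 m²/day.
v_R·t = 0.03656 × 31.5 = 1.15164 m; 2√(D_R t) = 1.506 m; argument = (2.53 − 1.15164)/1.506 = 0.9152.
C = C₀ × ½·erfc(0.9152) = 11.5 × 0.09778 = 1.12 mg/L.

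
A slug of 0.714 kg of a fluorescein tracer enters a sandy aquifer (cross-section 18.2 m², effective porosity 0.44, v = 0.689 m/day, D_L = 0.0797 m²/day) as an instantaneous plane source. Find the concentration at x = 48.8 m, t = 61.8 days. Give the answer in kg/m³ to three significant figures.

0.00159 kg/m³

For an instantaneous plane source, C(x,t) = M/(n_e·A·√(4πDt)) · exp(−(x−vt)²/(4Dt)), with n_e·A the pore (flow) area.
Plume center vt = 0.689 × 61.8 = 42.5802 m, so the well at 48.8 m is 6.2198 m downgradient of the peak.
√(4πDt) = 7.867 m, giving peak height M/(n_e·A·√(4πDt)) = 0.714/(0.44 × 18.2 × 7.867) = 0.01133 kg/m³.
(x−vt)²/(4Dt) = (6.2198)²/(4 × 0.0797 × 61.8) = 1.964; exp(−1.964) = 0.1403.
C = 0.01133 × 0.1403 = 0.00159 kg/m³.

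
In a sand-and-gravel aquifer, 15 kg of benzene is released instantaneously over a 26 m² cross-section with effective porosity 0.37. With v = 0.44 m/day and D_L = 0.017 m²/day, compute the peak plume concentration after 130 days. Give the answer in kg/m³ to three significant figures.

The peak of an instantaneous 1D plume sits at x = vt; there the Gaussian factor is 1 and C_max = M/(n_e·A·√(4πDt)), where n_e·A is the pore area the mass is dissolved in.
√(4πDt) = √(4π × 0.017 × 130) = 5.270 m, so C_max = 15/(0.37 × 26 × 5.270) = 0.296 kg/m³.

0.296 kg/m³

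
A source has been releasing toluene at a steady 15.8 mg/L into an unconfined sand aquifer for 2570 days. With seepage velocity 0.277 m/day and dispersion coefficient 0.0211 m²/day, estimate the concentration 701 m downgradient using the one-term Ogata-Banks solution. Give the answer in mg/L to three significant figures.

13.5 mg/L

For a continuous step input, C/C₀ ≈ ½·erfc((x−vt)/(2√(Dt))).
vt = 0.277 × 2570 = 711.89 m and 2√(Dt) = 2√(0.0211 × 2570) = 14.73 m.
Argument (x−vt)/(2√(Dt)) = (701 − 711.89)/14.73 = -0.7393; ½·erfc(-0.7393) = 0.8521.
C = 15.8 × 0.8521 = 13.5 mg/L.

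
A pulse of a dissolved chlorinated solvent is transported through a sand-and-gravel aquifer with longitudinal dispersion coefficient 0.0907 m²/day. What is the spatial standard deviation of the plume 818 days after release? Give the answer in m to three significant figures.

Dispersive spreading gives a Gaussian with σ² = 2Dt; advection only shifts the center.
σ = √(2 × 0.0907 × 818) = 12.2 m.

12.2 m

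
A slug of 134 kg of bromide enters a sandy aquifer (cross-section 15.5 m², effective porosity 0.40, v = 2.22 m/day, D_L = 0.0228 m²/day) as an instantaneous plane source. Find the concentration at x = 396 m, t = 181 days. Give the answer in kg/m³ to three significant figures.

For an instantaneous plane source, C(x,t) = M/(n_e·A·√(4πDt)) · exp(−(x−vt)²/(4Dt)), with n_e·A the pore (flow) area.
Plume center vt = 2.22 × 181 = 401.82 m, so the well at 396 m is 5.82 m upgradient of the peak.
√(4πDt) = 7.201 m, giving peak height M/(n_e·A·√(4πDt)) = 134/(0.40 × 15.5 × 7.201) = 3.001 kg/m³.
(x−vt)²/(4Dt) = (-5.82)²/(4 × 0.0228 × 181) = 2.052; exp(−2.052) = 0.1285.
C = 3.001 × 0.1285 = 0.386 kg/m³.

0.386 kg/m³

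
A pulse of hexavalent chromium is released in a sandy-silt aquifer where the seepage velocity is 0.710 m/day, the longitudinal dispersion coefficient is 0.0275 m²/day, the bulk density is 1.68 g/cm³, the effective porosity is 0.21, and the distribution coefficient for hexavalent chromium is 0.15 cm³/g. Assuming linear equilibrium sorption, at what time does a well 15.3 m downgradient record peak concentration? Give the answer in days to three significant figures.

Retardation factor R = 1 + ρ_b·K_d/n = 1 + 1.68 × 0.15/0.21 = 2.200.
Sorption retards both mechanisms: v_R = v/R = 0.3227 m/day, D_R = D/R = 0.01250 m²/day.
Peak time from v_R²t² + 2D_R t − x² = 0: t = (√(D_R² + v_R²x²) − D_R)/v_R².
√(D_R² + v_R²x²) = √(0.01250² + 0.3227² × 15.3²) = 4.937; v_R² = 0.1041.
t = (4.937 − 0.01250)/0.1041 = 47.3 days.

47.3 days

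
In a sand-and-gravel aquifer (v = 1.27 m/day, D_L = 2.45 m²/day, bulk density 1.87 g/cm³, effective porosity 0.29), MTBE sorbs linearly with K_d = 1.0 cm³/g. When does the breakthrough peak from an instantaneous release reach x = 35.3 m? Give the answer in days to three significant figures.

196 days

Retardation factor R = 1 + ρ_b·K_d/n = 1 + 1.87 × 1.0/0.29 = 7.448.
Sorption retards both mechanisms: v_R = v/R = 0.1705 m/day, D_R = D/R = 0.3289 m²/day.
Peak time from v_R²t² + 2D_R t − x² = 0: t = (√(D_R² + v_R²x²) − D_R)/v_R².
√(D_R² + v_R²x²) = √(0.3289² + 0.1705² × 35.3²) = 6.028; v_R² = 0.02907.
t = (6.028 − 0.3289)/0.02907 = 196 days.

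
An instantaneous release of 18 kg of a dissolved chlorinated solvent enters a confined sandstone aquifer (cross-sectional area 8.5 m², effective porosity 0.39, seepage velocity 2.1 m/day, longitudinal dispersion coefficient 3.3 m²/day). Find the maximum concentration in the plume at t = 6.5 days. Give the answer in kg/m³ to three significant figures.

0.331 kg/m³

The peak of an instantaneous 1D plume sits at x = vt; there the Gaussian factor is 1 and C_max = M/(n_e·A·√(4πDt)), where n_e·A is the pore area the mass is dissolved in.
√(4πDt) = √(4π × 3.3 × 6.5) = 16.42 m, so C_max = 18/(0.39 × 8.5 × 16.42) = 0.331 kg/m³.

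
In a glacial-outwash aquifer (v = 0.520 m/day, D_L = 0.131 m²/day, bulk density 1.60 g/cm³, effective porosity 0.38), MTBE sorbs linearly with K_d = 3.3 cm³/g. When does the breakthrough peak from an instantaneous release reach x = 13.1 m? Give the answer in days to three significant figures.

368 days

Retardation factor R = 1 + ρ_b·K_d/n = 1 + 1.60 × 3.3/0.38 = 14.89.
Sorption retards both mechanisms: v_R = v/R = 0.03492 m/day, D_R = D/R = 0.008798 m²/day.
Peak time from v_R²t² + 2D_R t − x² = 0: t = (√(D_R² + v_R²x²) − D_R)/v_R².
√(D_R² + v_R²x²) = √(0.008798² + 0.03492² × 13.1²) = 0.4575; v_R² = 0.001219.
t = (0.4575 − 0.008798)/0.001219 = 368 days.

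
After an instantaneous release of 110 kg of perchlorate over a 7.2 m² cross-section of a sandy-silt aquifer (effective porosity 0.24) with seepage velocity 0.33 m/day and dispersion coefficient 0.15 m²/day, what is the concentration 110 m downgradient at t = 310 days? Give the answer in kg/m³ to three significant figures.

For an instantaneous plane source, C(x,t) = M/(n_e·A·√(4πDt)) · exp(−(x−vt)²/(4Dt)), with n_e·A the pore (flow) area.
Plume center vt = 0.33 × 310 = 102.3 m, so the well at 110 m is 7.7 m downgradient of the peak.
√(4πDt) = 24.17 m, giving peak height M/(n_e·A·√(4πDt)) = 110/(0.24 × 7.2 × 24.17) = 2.634 kg/m³.
(x−vt)²/(4Dt) = (7.7)²/(4 × 0.15 × 310) = 0.3188; exp(−0.3188) = 0.7270.
C = 2.634 × 0.7270 = 1.91 kg/m³.

1.91 kg/m³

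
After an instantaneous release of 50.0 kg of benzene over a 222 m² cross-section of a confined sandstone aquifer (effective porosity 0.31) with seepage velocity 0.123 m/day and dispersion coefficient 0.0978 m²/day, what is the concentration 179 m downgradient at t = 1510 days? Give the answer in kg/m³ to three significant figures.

0.0156 kg/m³

For an instantaneous plane source, C(x,t) = M/(n_e·A·√(4πDt)) · exp(−(x−vt)²/(4Dt)), with n_e·A the pore (flow) area.
Plume center vt = 0.123 × 1510 = 185.73 m, so the well at 179 m is 6.73 m upgradient of the peak.
√(4πDt) = 43.08 m, giving peak height M/(n_e·A·√(4πDt)) = 50.0/(0.31 × 222 × 43.08) = 0.01686 kg/m³.
(x−vt)²/(4Dt) = (-6.73)²/(4 × 0.0978 × 1510) = 0.07668; exp(−0.07668) = 0.9262.
C = 0.01686 × 0.9262 = 0.0156 kg/m³.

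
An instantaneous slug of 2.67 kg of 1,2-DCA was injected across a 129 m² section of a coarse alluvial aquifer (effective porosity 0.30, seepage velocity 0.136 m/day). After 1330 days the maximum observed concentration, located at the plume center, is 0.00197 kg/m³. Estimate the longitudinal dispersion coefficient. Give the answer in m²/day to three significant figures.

At the plume center C_max = M/(n_e·A·√(4πDt)), so D = M²/(4πt·(n_e·A·C_max)²).
n_e·A·C_max = 0.30 × 129 × 0.00197 = 0.07624 kg/m.
D = 2.67²/(4π × 1330 × 0.07624²) = 0.0734 m²/day.

0.0734 m²/day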